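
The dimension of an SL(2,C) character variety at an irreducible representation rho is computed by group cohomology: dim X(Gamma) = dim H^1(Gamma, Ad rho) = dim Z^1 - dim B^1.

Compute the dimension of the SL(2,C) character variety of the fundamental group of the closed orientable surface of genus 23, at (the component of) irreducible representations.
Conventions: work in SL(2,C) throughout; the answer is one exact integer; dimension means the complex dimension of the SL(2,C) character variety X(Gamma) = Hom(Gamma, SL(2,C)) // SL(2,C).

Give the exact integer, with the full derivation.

132

The genus-23 surface group: 2g = 46 generators, one relator prod [a_i, b_i].
A cocycle assigns one sl_2 vector per generator subject to the relator condition d_2(z) = 0: dim of the unconstrained space is 3*2g = 138.
H^2 = coker(d_2) is dual to H^0 = 0 at irreducible rho (Poincare duality), so d_2 is onto: dim Z^1 = 135.
dim B^1 = 3 (coboundaries, injective at irreducible rho).
dim X = dim H^1 = 135 - 3 = 132.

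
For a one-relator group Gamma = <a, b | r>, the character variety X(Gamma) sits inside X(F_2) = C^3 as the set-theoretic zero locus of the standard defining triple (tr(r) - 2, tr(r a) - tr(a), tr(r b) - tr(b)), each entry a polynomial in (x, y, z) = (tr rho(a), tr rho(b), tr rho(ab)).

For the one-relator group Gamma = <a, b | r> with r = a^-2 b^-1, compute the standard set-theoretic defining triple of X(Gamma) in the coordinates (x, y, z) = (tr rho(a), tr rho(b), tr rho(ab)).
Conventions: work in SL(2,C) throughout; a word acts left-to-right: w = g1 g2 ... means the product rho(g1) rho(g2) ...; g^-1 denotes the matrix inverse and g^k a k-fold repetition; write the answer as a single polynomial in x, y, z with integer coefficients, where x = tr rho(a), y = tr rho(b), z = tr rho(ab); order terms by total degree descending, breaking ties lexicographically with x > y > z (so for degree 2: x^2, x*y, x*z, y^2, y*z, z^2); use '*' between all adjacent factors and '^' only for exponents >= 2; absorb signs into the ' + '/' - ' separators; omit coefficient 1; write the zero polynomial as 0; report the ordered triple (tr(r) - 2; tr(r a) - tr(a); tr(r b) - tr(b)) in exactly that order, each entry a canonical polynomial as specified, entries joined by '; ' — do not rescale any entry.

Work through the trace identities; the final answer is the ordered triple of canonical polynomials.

x*z - y - 2; -x + z; x^2 - y - 2

trace(b^-1) = trace(b) = y
apply: trace(b^-1 a) = trace(a) * trace(b) - trace(a b)   [inverse elimination on b] = x*y - z
use: trace(b^-1 a^-1) = trace(b^-1) * trace(a) - trace(b^-1 a)   [inverse elimination on a] = z
apply: trace(a^-2 b^-1) = trace(b^-1 a^-1) * trace(a) - trace(b^-1)   [inverse elimination on a] = x*z - y
trace(a^-2) = trace(a^-1) * trace(a) - trace(1) = x^2 - 2
assemble the triple (trace(r) - 2; trace(r a) - x; trace(r b) - y)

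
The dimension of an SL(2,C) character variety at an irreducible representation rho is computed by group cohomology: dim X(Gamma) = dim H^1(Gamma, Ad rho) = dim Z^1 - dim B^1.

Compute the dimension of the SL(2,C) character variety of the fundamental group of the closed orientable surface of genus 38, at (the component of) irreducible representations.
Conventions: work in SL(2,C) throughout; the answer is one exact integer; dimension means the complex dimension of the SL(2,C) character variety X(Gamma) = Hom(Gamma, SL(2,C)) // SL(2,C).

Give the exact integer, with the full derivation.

The genus-38 surface group: 2g = 76 generators, one relator prod [a_i, b_i].
A cocycle assigns one sl_2 vector per generator subject to the relator condition d_2(z) = 0: dim of the unconstrained space is 3*2g = 228.
d_2 is surjective at irreducible rho (its cokernel H^2 is dual to H^0 = 0), so dim Z^1 = 228 - 3 = 225.
As always at irreducible rho, dim B^1 = 3.
Hence dim X = 225 - 3 = 222.

222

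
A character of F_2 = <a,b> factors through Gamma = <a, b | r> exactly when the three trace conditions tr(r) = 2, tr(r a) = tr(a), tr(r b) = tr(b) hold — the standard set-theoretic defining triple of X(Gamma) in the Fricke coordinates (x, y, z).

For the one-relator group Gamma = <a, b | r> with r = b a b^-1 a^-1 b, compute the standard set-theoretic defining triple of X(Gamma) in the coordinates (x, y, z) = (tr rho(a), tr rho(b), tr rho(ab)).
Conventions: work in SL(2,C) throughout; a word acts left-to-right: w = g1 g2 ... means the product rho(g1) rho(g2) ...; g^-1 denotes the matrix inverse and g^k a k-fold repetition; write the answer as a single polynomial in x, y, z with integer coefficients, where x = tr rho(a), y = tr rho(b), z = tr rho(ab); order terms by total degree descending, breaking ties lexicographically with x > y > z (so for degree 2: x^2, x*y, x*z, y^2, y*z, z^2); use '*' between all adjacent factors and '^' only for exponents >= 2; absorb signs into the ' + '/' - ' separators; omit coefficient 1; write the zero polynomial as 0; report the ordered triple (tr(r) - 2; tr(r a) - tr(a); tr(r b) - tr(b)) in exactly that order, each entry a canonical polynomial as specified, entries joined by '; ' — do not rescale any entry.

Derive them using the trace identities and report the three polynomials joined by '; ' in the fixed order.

tr(b^2) = tr(b) tr(b) - tr(1) = y^2 - 2
apply: tr(a b^2) = tr(b) tr(a b) - tr(a) = y*z - x
tr(b^2 a b) = tr(b) tr(a b^2) - tr(a b) = y^2*z - x*y - z
apply: tr(a b a b) = tr(a b) tr(a b) - tr(1)   [split at repeated a] = z^2 - 2
tr(a b a) = tr(a) tr(b a) - tr(b) = x*z - y
use: tr(b^2 a b a) = tr(b) tr(a b a b) - tr(a b a) = y*z^2 - x*z - y
use: tr(a^-1 b^2 a b) = tr(b^2 a b) tr(a) - tr(b^2 a b a) = x*y^2*z - x^2*y - y*z^2 + y
use: tr(b a b^-1 a^-1 b) = tr(a^-1 b^2 a) tr(b) - tr(a^-1 b^2 a b) = -x*y^2*z + x^2*y + y^3 + y*z^2 - 3*y
tr(a b a b a) = tr(a) tr(b a b a) - tr(b a b)   [square of a] = x*z^2 - y*z - x
tr(a b a b a b) = tr(a b) tr(a b a b) - tr(a^-1 b^-1)   [split at a repeated a] = z^3 - 3*z
tr(b a b a b^-1 a) = tr(a b a b a) tr(b) - tr(a b a b a b)   [inverse elimination on b] = x*y*z^2 - y^2*z - z^3 - x*y + 3*z
tr(b a b^-1 a^-1 b a) = tr(b a b a b^-1) tr(a) - tr(b a b a b^-1 a)   [inverse elimination on a] = -x*y*z^2 + x^2*z + y^2*z + z^3 - 3*z
use: tr(b^3) = tr(b) tr(b^2) - tr(b)   [square of b] = y^3 - 3*y
use: tr(b^3 a b) = tr(b) tr(a b^3) - tr(a b^2)   [square of b] = y^3*z - x*y^2 - 2*y*z + x
use: tr(b^3 a b a) = tr(b) tr(b a b a b) - tr(b a b a)   [square of b] = y^2*z^2 - x*y*z - y^2 - z^2 + 2
use: tr(a^-1 b^3 a b) = tr(b^3 a b) tr(a) - tr(b^3 a b a)   [inverse elimination on a] = x*y^3*z - x^2*y^2 - y^2*z^2 - x*y*z + x^2 + y^2 + z^2 - 2
apply: tr(b a b^-1 a^-1 b^2) = tr(a^-1 b^3 a) tr(b) - tr(a^-1 b^3 a b)   [inverse elimination on b] = -x*y^3*z + x^2*y^2 + y^4 + y^2*z^2 + x*y*z - x^2 - 4*y^2 - z^2 + 2
assemble the triple (tr(r) - 2; tr(r a) - x; tr(r b) - y)

-x*y^2*z + x^2*y + y^3 + y*z^2 - 3*y - 2; -x*y*z^2 + x^2*z + y^2*z + z^3 - x - 3*z; -x*y^3*z + x^2*y^2 + y^4 + y^2*z^2 + x*y*z - x^2 - 4*y^2 - z^2 - y + 2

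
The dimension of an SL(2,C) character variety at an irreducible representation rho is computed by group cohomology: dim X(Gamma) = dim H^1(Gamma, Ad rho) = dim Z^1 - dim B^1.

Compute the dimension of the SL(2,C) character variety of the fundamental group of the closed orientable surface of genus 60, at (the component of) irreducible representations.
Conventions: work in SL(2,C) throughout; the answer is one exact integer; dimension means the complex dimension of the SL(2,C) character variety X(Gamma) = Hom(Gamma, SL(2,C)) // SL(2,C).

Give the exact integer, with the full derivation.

pi_1 of the closed genus-60 surface has 120 generators bound by the single product-of-commutators relator.
A cocycle assigns one sl_2 vector per generator subject to the relator condition d_2(z) = 0: dim of the unconstrained space is 3*2g = 360.
d_2 is surjective at irreducible rho (its cokernel H^2 is dual to H^0 = 0), so dim Z^1 = 360 - 3 = 357.
Coboundaries contribute dim B^1 = 3 (injective at irreducible rho).
dim X = dim H^1 = 357 - 3 = 354.

354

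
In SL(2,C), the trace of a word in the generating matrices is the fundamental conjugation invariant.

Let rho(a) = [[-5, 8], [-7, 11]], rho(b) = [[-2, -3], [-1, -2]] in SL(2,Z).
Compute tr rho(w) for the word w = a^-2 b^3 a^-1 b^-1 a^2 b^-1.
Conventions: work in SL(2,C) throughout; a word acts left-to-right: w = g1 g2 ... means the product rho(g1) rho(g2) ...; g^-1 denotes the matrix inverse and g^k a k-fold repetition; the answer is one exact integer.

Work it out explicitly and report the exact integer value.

rho(a^-1) = [[11, -8], [7, -5]]
... * rho(a^-1) = [[11, -8], [7, -5]]  ->  [[65, -48], [42, -31]]
... * rho(b) = [[-2, -3], [-1, -2]]  ->  [[-82, -99], [-53, -64]]
... * rho(b) = [[-2, -3], [-1, -2]]  ->  [[263, 444], [170, 287]]
... * rho(b) = [[-2, -3], [-1, -2]]  ->  [[-970, -1677], [-627, -1084]]
... * rho(a^-1) = [[11, -8], [7, -5]]  ->  [[-22409, 16145], [-14485, 10436]]
... * rho(b^-1) = [[-2, 3], [1, -2]]  ->  [[60963, -99517], [39406, -64327]]
... * rho(a) = [[-5, 8], [-7, 11]]  ->  [[391804, -606983], [253259, -392349]]
... * rho(a) = [[-5, 8], [-7, 11]]  ->  [[2289861, -3542381], [1480148, -2289767]]
... * rho(b^-1) = [[-2, 3], [1, -2]]  ->  [[-8122103, 13954345], [-5250063, 9019978]]
tr = -8122103 + 9019978 = 897875

897875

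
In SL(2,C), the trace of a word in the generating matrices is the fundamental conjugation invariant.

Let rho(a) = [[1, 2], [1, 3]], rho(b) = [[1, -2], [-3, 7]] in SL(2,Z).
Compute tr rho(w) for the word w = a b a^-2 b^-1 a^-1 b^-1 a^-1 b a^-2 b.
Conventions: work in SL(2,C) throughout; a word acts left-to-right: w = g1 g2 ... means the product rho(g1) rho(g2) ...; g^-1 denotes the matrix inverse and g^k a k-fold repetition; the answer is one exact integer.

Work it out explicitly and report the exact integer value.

8873714

rho(a) = [[1, 2], [1, 3]]
... * rho(b) = [[1, -2], [-3, 7]]  ->  [[-5, 12], [-8, 19]]
... * rho(a^-1) = [[3, -2], [-1, 1]]  ->  [[-27, 22], [-43, 35]]
... * rho(a^-1) = [[3, -2], [-1, 1]]  ->  [[-103, 76], [-164, 121]]
... * rho(b^-1) = [[7, 2], [3, 1]]  ->  [[-493, -130], [-785, -207]]
... * rho(a^-1) = [[3, -2], [-1, 1]]  ->  [[-1349, 856], [-2148, 1363]]
... * rho(b^-1) = [[7, 2], [3, 1]]  ->  [[-6875, -1842], [-10947, -2933]]
... * rho(a^-1) = [[3, -2], [-1, 1]]  ->  [[-18783, 11908], [-29908, 18961]]
... * rho(b) = [[1, -2], [-3, 7]]  ->  [[-54507, 120922], [-86791, 192543]]
... * rho(a^-1) = [[3, -2], [-1, 1]]  ->  [[-284443, 229936], [-452916, 366125]]
... * rho(a^-1) = [[3, -2], [-1, 1]]  ->  [[-1083265, 798822], [-1724873, 1271957]]
... * rho(b) = [[1, -2], [-3, 7]]  ->  [[-3479731, 7758284], [-5540744, 12353445]]
tr = -3479731 + 12353445 = 8873714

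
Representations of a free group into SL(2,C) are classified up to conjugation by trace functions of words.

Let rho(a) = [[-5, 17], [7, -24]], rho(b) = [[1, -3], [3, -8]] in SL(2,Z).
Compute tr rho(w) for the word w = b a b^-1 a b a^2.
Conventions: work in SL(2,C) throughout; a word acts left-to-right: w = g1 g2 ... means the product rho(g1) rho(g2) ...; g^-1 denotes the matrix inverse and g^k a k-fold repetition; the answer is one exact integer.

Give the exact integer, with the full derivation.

rho(b) = [[1, -3], [3, -8]]
... * rho(a) = [[-5, 17], [7, -24]]  ->  [[-26, 89], [-71, 243]]
... * rho(b^-1) = [[-8, 3], [-3, 1]]  ->  [[-59, 11], [-161, 30]]
... * rho(a) = [[-5, 17], [7, -24]]  ->  [[372, -1267], [1015, -3457]]
... * rho(b) = [[1, -3], [3, -8]]  ->  [[-3429, 9020], [-9356, 24611]]
... * rho(a) = [[-5, 17], [7, -24]]  ->  [[80285, -274773], [219057, -749716]]
... * rho(a) = [[-5, 17], [7, -24]]  ->  [[-2324836, 7959397], [-6343297, 21717153]]
tr = -2324836 + 21717153 = 19392317

19392317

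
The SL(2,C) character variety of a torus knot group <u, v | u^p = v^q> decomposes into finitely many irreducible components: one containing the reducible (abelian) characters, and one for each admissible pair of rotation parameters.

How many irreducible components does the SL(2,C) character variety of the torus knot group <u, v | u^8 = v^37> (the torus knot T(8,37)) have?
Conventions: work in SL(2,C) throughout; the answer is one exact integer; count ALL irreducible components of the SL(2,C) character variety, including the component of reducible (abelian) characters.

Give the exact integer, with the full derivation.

Gamma = < u, v | u^8 = v^37 > (torus knot T(8,37)); the central element u^8 = v^37 acts as +I or -I in any irreducible SL(2,C) representation.
This locks tr(u) to 2*cos(pi*alpha/8), alpha in 1..7, and tr(v) to 2*cos(pi*beta/37), beta in 1..36, on each component of irreducible characters.
u^8 = (-1)^alpha I and v^37 = (-1)^beta I must agree, so alpha and beta have equal parity.
Counting: 4 odd alphas x 18 odd betas + 3 even alphas x 18 even betas = 72 + 54 = 126.
That is 126 components of irreducible characters, and with the reducible (abelian) component the total is 127.

127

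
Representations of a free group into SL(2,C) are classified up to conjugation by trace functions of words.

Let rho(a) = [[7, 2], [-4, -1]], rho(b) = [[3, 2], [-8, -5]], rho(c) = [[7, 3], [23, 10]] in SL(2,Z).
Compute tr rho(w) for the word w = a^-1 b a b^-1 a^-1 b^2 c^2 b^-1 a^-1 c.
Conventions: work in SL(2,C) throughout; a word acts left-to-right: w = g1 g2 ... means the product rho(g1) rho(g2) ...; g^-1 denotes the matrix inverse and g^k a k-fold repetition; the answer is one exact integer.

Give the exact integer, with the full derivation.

rho(a^-1) = [[-1, -2], [4, 7]]
... * rho(b) = [[3, 2], [-8, -5]]  ->  [[13, 8], [-44, -27]]
... * rho(a) = [[7, 2], [-4, -1]]  ->  [[59, 18], [-200, -61]]
... * rho(b^-1) = [[-5, -2], [8, 3]]  ->  [[-151, -64], [512, 217]]
... * rho(a^-1) = [[-1, -2], [4, 7]]  ->  [[-105, -146], [356, 495]]
... * rho(b) = [[3, 2], [-8, -5]]  ->  [[853, 520], [-2892, -1763]]
... * rho(b) = [[3, 2], [-8, -5]]  ->  [[-1601, -894], [5428, 3031]]
... * rho(c) = [[7, 3], [23, 10]]  ->  [[-31769, -13743], [107709, 46594]]
... * rho(c) = [[7, 3], [23, 10]]  ->  [[-538472, -232737], [1825625, 789067]]
... * rho(b^-1) = [[-5, -2], [8, 3]]  ->  [[830464, 378733], [-2815589, -1284049]]
... * rho(a^-1) = [[-1, -2], [4, 7]]  ->  [[684468, 990203], [-2320607, -3357165]]
... * rho(c) = [[7, 3], [23, 10]]  ->  [[27565945, 11955434], [-93459044, -40533471]]
tr = 27565945 + -40533471 = -12967526

-12967526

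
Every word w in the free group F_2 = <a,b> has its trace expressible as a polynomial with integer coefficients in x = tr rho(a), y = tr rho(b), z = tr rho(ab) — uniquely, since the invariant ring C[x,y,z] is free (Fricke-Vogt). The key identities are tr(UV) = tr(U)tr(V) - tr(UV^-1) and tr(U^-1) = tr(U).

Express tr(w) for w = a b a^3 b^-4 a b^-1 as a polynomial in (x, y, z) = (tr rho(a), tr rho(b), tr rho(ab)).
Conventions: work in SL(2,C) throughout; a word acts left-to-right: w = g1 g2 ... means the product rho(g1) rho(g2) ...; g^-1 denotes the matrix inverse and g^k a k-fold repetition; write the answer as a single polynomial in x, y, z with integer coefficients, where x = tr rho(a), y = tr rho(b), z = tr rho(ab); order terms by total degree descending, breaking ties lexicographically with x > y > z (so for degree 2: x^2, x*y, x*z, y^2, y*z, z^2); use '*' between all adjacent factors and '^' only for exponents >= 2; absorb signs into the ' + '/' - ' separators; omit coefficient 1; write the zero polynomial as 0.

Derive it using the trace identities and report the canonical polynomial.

x^4*y^5*z - x^3*y^6 - 2*x^3*y^4*z^2 - 3*x^4*y^3*z + x^2*y^3*z^3 + 4*x^3*y^4 + 5*x^3*y^2*z^2 + x*y^6 + 2*x*y^4*z^2 + x^4*y*z - 2*x^2*y*z^3 - y^5*z - y^3*z^3 - 4*x^3*y^2 - x^3*z^2 - 5*x*y^4 - 6*x*y^2*z^2 + 2*x^2*y*z + 5*y^3*z + 2*y*z^3 + x^3 + 7*x*y^2 + 2*x*z^2 - 6*y*z - 3*x

tr(b a^2) = tr(a)*tr(b a) - tr(b) = x*z - y
tr(a b a^2) = tr(a)*tr(b a^2) - tr(b a) = x^2*z - x*y - z
tr(a^2 b a^2) = tr(a)*tr(a b a^2) - tr(a b a) = x^3*z - x^2*y - 2*x*z + y
tr(a^2 b a^3) = tr(a)*tr(a^2 b a^2) - tr(a^2 b a) = x^4*z - x^3*y - 3*x^2*z + 2*x*y + z
tr(b a b a) = tr(a b)*tr(a b) - tr(1)   [split at repeated a] = z^2 - 2
tr(b a b) = tr(b)*tr(a b) - tr(a) = y*z - x
tr(b a^2 b a) = tr(a)*tr(b a b a) - tr(b a b) = x*z^2 - y*z - x
tr(a^2) = tr(a)*tr(a) - tr(1) = x^2 - 2
tr(b a^2 b) = tr(b)*tr(a^2 b) - tr(a^2) = x*y*z - x^2 - y^2 + 2
tr(b a^2 b a^2) = tr(a)*tr(b a^2 b a) - tr(b a^2 b) = x^2*z^2 - 2*x*y*z + y^2 - 2
tr(a^2 b a^3 b) = tr(a)*tr(b a^2 b a^2) - tr(b a^2 b a) = x^3*z^2 - 2*x^2*y*z + x*y^2 - x*z^2 + y*z - x
tr(b^-1 a^2 b a^3) = tr(a^2 b a^3)*tr(b) - tr(a^2 b a^3 b) = x^4*y*z - x^3*y^2 - x^3*z^2 - x^2*y*z + x*y^2 + x*z^2 + x
tr(b^-2 a^2 b a^3) = tr(b^-1 a^2 b a^3)*tr(b) - tr(b^-1 a^2 b a^3 b) = x^4*y^2*z - x^3*y^3 - x^3*y*z^2 - x^4*z - x^2*y^2*z + x^3*y + x*y^3 + x*y*z^2 + 3*x^2*z - x*y - z
tr(a b a^3 b^-3 a) = tr(b^-2 a^2 b a^3)*tr(b) - tr(b^-2 a^2 b a^3 b) = x^4*y^3*z - x^3*y^4 - x^3*y^2*z^2 - 2*x^4*y*z - x^2*y^3*z + 2*x^3*y^2 + x^3*z^2 + x*y^4 + x*y^2*z^2 + 4*x^2*y*z - 2*x*y^2 - x*z^2 - y*z - x
tr(a b a b a^2) = tr(a)*tr(b a b a^2) - tr(b a b a) = x^2*z^2 - x*y*z - x^2 - z^2 + 2
tr(a b a b a^3) = tr(a)*tr(a b a b a^2) - tr(a b a b a) = x^3*z^2 - x^2*y*z - x^3 - 2*x*z^2 + y*z + 3*x
tr(b a b a b a) = tr(b a)*tr(b a b a) - tr(b^-1 a^-1)   [split at repeated b] = z^3 - 3*z
tr(b a b a b) = tr(b)*tr(a b a b) - tr(a b a) = y*z^2 - x*z - y
tr(a b a b a b a) = tr(a)*tr(b a b a b a) - tr(b a b a b) = x*z^3 - y*z^2 - 2*x*z + y
tr(a b a b a^3 b) = tr(a)*tr(a b a b a b a) - tr(a b a b a b) = x^2*z^3 - x*y*z^2 - 2*x^2*z - z^3 + x*y + 3*z
tr(a b a b a^3 b^-1) = tr(a b a b a^3)*tr(b) - tr(a b a b a^3 b) = x^3*y*z^2 - x^2*y^2*z - x^2*z^3 - x^3*y - x*y*z^2 + 2*x^2*z + y^2*z + z^3 + 2*x*y - 3*z
tr(b^-1 a b a b a^3 b^-1) = tr(a b a b a^3 b^-1)*tr(b) - tr(a b a b a^3) = x^3*y^2*z^2 - x^2*y^3*z - x^2*y*z^3 - x^3*y^2 - x^3*z^2 - x*y^2*z^2 + 3*x^2*y*z + y^3*z + y*z^3 + x^3 + 2*x*y^2 + 2*x*z^2 - 4*y*z - 3*x
tr(a b a^3 b^-3 a b) = tr(b^-1 a b a b a^3 b^-1)*tr(b) - tr(b^-1 a b a b a^3) = x^3*y^3*z^2 - x^2*y^4*z - x^2*y^2*z^3 - x^3*y^3 - 2*x^3*y*z^2 - x*y^3*z^2 + 4*x^2*y^2*z + x^2*z^3 + y^4*z + y^2*z^3 + 2*x^3*y + 2*x*y^3 + 3*x*y*z^2 - 2*x^2*z - 5*y^2*z - z^3 - 5*x*y + 3*z
tr(a b^-1 a b a^3 b^-3) = tr(a b a^3 b^-3 a)*tr(b) - tr(a b a^3 b^-3 a b) = x^4*y^4*z - x^3*y^5 - 2*x^3*y^3*z^2 - 2*x^4*y^2*z + x^2*y^2*z^3 + 3*x^3*y^3 + 3*x^3*y*z^2 + x*y^5 + 2*x*y^3*z^2 - x^2*z^3 - y^4*z - y^2*z^3 - 2*x^3*y - 4*x*y^3 - 4*x*y*z^2 + 2*x^2*z + 4*y^2*z + z^3 + 4*x*y - 3*z
tr(b^-1 a b^-1 a b a^3) = tr(a b a^3 b^-1 a)*tr(b) - tr(a b a^3 b^-1 a b) = x^4*y^2*z - x^3*y^3 - 2*x^3*y*z^2 + x^2*z^3 + x^3*y + x*y^3 + 2*x*y*z^2 - 2*x^2*z - y^2*z - z^3 - x*y + 3*z
tr(a b^-1 a b a^3) = tr(a b a^4)*tr(b) - tr(a b a^4 b) = x^4*y*z - x^3*y^2 - x^3*z^2 - 2*x^2*y*z + x^3 + 2*x*y^2 + 2*x*z^2 - 3*x
tr(a b^-1 a b a^3 b^-2) = tr(b^-1 a b^-1 a b a^3)*tr(b) - tr(b^-1 a b^-1 a b a^3 b) = x^4*y^3*z - x^3*y^4 - 2*x^3*y^2*z^2 - x^4*y*z + x^2*y*z^3 + 2*x^3*y^2 + x^3*z^2 + x*y^4 + 2*x*y^2*z^2 - y^3*z - y*z^3 - x^3 - 3*x*y^2 - 2*x*z^2 + 3*y*z + 3*x
tr(a b a^3 b^-4 a b^-1) = tr(a b^-1 a b a^3 b^-3)*tr(b) - tr(a b^-1 a b a^3 b^-2) = x^4*y^5*z - x^3*y^6 - 2*x^3*y^4*z^2 - 3*x^4*y^3*z + x^2*y^3*z^3 + 4*x^3*y^4 + 5*x^3*y^2*z^2 + x*y^6 + 2*x*y^4*z^2 + x^4*y*z - 2*x^2*y*z^3 - y^5*z - y^3*z^3 - 4*x^3*y^2 - x^3*z^2 - 5*x*y^4 - 6*x*y^2*z^2 + 2*x^2*y*z + 5*y^3*z + 2*y*z^3 + x^3 + 7*x*y^2 + 2*x*z^2 - 6*y*z - 3*x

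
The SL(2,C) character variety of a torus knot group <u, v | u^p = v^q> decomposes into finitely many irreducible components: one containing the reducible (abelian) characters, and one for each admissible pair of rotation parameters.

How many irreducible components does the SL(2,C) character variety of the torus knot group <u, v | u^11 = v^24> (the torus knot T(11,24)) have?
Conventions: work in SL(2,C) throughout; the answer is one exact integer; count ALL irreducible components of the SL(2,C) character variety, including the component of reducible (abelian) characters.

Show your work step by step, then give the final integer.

Gamma = < u, v | u^11 = v^24 > (torus knot T(11,24)); the central element u^11 = v^24 acts as +I or -I in any irreducible SL(2,C) representation.
On an irreducible component, tr(u) is locked at 2*cos(pi*alpha/11) for some alpha in 1..10, and tr(v) at 2*cos(pi*beta/24) for some beta in 1..23.
The two central values (-1)^alpha I and (-1)^beta I must be the same matrix, so alpha and beta share a parity.
Enumerate parity-matched pairs: 5*12 odd-odd plus 5*11 even-even gives 115.
components with irreducible characters: 115; plus the single component of reducible (abelian) characters: total 116.

116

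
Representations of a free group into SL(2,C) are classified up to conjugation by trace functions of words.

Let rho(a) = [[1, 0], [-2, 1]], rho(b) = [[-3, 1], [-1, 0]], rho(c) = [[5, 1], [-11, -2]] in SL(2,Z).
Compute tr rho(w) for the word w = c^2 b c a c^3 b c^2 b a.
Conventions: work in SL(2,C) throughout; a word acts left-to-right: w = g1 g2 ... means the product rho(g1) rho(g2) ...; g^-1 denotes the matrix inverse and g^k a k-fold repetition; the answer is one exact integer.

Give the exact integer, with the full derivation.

-1297859

rho(c) = [[5, 1], [-11, -2]]
... * rho(c) = [[5, 1], [-11, -2]]  ->  [[14, 3], [-33, -7]]
... * rho(b) = [[-3, 1], [-1, 0]]  ->  [[-45, 14], [106, -33]]
... * rho(c) = [[5, 1], [-11, -2]]  ->  [[-379, -73], [893, 172]]
... * rho(a) = [[1, 0], [-2, 1]]  ->  [[-233, -73], [549, 172]]
... * rho(c) = [[5, 1], [-11, -2]]  ->  [[-362, -87], [853, 205]]
... * rho(c) = [[5, 1], [-11, -2]]  ->  [[-853, -188], [2010, 443]]
... * rho(c) = [[5, 1], [-11, -2]]  ->  [[-2197, -477], [5177, 1124]]
... * rho(b) = [[-3, 1], [-1, 0]]  ->  [[7068, -2197], [-16655, 5177]]
... * rho(c) = [[5, 1], [-11, -2]]  ->  [[59507, 11462], [-140222, -27009]]
... * rho(c) = [[5, 1], [-11, -2]]  ->  [[171453, 36583], [-404011, -86204]]
... * rho(b) = [[-3, 1], [-1, 0]]  ->  [[-550942, 171453], [1298237, -404011]]
... * rho(a) = [[1, 0], [-2, 1]]  ->  [[-893848, 171453], [2106259, -404011]]
tr = -893848 + -404011 = -1297859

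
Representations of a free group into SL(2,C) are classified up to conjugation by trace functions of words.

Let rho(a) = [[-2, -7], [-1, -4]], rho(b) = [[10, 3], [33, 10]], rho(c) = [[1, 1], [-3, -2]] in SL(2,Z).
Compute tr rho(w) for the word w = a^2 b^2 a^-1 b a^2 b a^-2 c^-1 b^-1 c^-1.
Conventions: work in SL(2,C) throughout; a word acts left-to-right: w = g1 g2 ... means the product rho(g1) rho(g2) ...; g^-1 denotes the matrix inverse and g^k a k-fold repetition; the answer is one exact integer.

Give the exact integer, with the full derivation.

rho(a) = [[-2, -7], [-1, -4]]
... * rho(a) = [[-2, -7], [-1, -4]]  ->  [[11, 42], [6, 23]]
... * rho(b) = [[10, 3], [33, 10]]  ->  [[1496, 453], [819, 248]]
... * rho(b) = [[10, 3], [33, 10]]  ->  [[29909, 9018], [16374, 4937]]
... * rho(a^-1) = [[-4, 7], [1, -2]]  ->  [[-110618, 191327], [-60559, 104744]]
... * rho(b) = [[10, 3], [33, 10]]  ->  [[5207611, 1581416], [2850962, 865763]]
... * rho(a) = [[-2, -7], [-1, -4]]  ->  [[-11996638, -42778941], [-6567687, -23419786]]
... * rho(a) = [[-2, -7], [-1, -4]]  ->  [[66772217, 255092230], [36555160, 139652953]]
... * rho(b) = [[10, 3], [33, 10]]  ->  [[9085765760, 2751238951], [4974099049, 1506195010]]
... * rho(a^-1) = [[-4, 7], [1, -2]]  ->  [[-33591824089, 58097882418], [-18390201186, 31806303323]]
... * rho(a^-1) = [[-4, 7], [1, -2]]  ->  [[192465178774, -351338533459], [105367108067, -192344014948]]
... * rho(c^-1) = [[-2, -1], [3, 1]]  ->  [[-1438945957925, -543803712233], [-787766260978, -297711123015]]
... * rho(b^-1) = [[10, -3], [-33, 10]]  ->  [[3556062924439, -1121199248555], [1946804449715, -613812447216]]
... * rho(c^-1) = [[-2, -1], [3, 1]]  ->  [[-10475723594543, -4677262172994], [-5735046241078, -2560616896931]]
tr = -10475723594543 + -2560616896931 = -13036340491474

-13036340491474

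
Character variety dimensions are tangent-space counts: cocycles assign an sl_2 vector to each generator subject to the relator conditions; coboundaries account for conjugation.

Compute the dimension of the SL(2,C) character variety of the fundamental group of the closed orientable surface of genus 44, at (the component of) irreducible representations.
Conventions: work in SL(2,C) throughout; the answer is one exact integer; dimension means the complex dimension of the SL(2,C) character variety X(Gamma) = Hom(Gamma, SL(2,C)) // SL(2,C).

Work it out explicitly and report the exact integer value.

pi_1 of the closed genus-44 surface has 88 generators bound by the single product-of-commutators relator.
Unconstrained cocycle data is one sl_2 vector per generator (264 dimensions), cut by the relator condition d_2(z) = 0.
d_2 is surjective at irreducible rho (its cokernel H^2 is dual to H^0 = 0), so dim Z^1 = 264 - 3 = 261.
dim B^1 = 3 (coboundaries, injective at irreducible rho).
dim H^1 = 261 - 3 = 258 = dim X.

258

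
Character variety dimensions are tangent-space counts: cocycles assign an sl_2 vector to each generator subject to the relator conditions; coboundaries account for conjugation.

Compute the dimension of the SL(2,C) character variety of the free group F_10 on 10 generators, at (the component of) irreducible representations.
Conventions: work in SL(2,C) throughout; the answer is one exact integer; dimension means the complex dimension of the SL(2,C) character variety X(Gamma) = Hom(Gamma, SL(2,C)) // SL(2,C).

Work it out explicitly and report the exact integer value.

Here Gamma is free of rank 10 — no relator constrains a cocycle.
Z^1(Gamma, Ad rho) = (sl_2)^10: a cocycle is a free choice of one sl_2 vector per generator, so dim Z^1 = 3*10 = 30.
dim B^1 = 3: the coboundary map is injective because an irreducible image has centralizer 0 in sl_2.
dim X = dim H^1 = dim Z^1 - dim B^1 = 30 - 3 = 27.

27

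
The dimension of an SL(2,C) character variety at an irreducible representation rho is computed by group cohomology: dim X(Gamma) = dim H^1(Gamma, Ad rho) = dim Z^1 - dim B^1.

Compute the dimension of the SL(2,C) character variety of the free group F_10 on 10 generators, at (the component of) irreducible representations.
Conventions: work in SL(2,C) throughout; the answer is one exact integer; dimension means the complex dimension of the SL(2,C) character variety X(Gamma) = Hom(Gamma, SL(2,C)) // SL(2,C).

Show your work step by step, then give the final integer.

27

The free group F_10: 10 generators, no relators.
So Z^1 = (sl_2)^10 in full: dim Z^1 = 30.
dim B^1 = 3: the coboundary map is injective because an irreducible image has centralizer 0 in sl_2.
Therefore dim X = 30 - 3 = 27.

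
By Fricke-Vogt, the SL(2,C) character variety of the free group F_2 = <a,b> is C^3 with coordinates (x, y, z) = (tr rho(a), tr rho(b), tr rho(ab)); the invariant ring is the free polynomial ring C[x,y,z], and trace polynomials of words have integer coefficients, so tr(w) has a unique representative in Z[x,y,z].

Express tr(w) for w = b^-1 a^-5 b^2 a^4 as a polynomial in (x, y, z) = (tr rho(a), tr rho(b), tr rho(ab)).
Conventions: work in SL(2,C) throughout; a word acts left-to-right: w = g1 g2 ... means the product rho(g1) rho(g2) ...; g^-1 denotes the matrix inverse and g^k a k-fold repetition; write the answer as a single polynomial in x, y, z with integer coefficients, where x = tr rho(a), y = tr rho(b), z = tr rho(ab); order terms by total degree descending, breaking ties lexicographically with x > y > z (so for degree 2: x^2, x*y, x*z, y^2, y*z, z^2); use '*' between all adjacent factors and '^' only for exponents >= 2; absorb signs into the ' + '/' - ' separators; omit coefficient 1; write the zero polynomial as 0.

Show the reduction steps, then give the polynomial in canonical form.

tr(a^2 b) = tr(a) * tr(b a) - tr(b)   [square of a] = x*z - y
use: tr(a^2) = tr(a) * tr(a) - tr(1)   [square of a] = x^2 - 2
tr(b^2 a^2) = tr(b) * tr(a^2 b) - tr(a^2)   [square of b] = x*y*z - x^2 - y^2 + 2
tr(b^2 a) = tr(b) * tr(a b) - tr(a)   [square of b] = y*z - x
use: tr(b^2 a^3) = tr(a) * tr(b^2 a^2) - tr(b^2 a)   [square of a] = x^2*y*z - x^3 - x*y^2 - y*z + 3*x
apply: tr(a b^3 a) = tr(b) * tr(a^2 b^2) - tr(a^2 b)   [square of b] = x*y^2*z - x^2*y - y^3 - x*z + 3*y
apply: tr(a b^3) = tr(b) * tr(a b^2) - tr(a b)   [square of b] = y^2*z - x*y - z
use: tr(a^2 b^3 a) = tr(a) * tr(a b^3 a) - tr(a b^3)   [square of a] = x^2*y^2*z - x^3*y - x*y^3 - x^2*z - y^2*z + 4*x*y + z
apply: tr(b^2 a^4 b) = tr(a) * tr(a^2 b^3 a) - tr(a^2 b^3)   [square of a] = x^3*y^2*z - x^4*y - x^2*y^3 - x^3*z - 2*x*y^2*z + 5*x^2*y + y^3 + 2*x*z - 3*y
tr(b a b a) = tr(a b) * tr(a b) - tr(1)   [split at a repeated a] = z^2 - 2
apply: tr(b a b a^2) = tr(a) * tr(b a b a) - tr(b a b)   [square of a] = x*z^2 - y*z - x
tr(b a b a^3) = tr(a) * tr(b a b a^2) - tr(b a b a)   [square of a] = x^2*z^2 - x*y*z - x^2 - z^2 + 2
use: tr(a^4 b a b) = tr(a) * tr(b a b a^3) - tr(b a b a^2)   [square of a] = x^3*z^2 - x^2*y*z - x^3 - 2*x*z^2 + y*z + 3*x
tr(a^2 b a) = tr(a) * tr(a b a) - tr(a b)   [square of a] = x^2*z - x*y - z
use: tr(b a^4) = tr(a) * tr(a^2 b a) - tr(a^2 b)   [square of a] = x^3*z - x^2*y - 2*x*z + y
tr(a^4 b a) = tr(a) * tr(b a^4) - tr(b a^3)   [square of a] = x^4*z - x^3*y - 3*x^2*z + 2*x*y + z
use: tr(b^2 a^4 b a) = tr(b) * tr(a^4 b a b) - tr(a^4 b a)   [square of b] = x^3*y*z^2 - x^4*z - x^2*y^2*z - 2*x*y*z^2 + 3*x^2*z + y^2*z + x*y - z
apply: tr(a^-1 b^2 a^4 b) = tr(b^2 a^4 b) * tr(a) - tr(b^2 a^4 b a)   [inverse elimination on a] = x^4*y^2*z - x^5*y - x^3*y^3 - x^3*y*z^2 - x^2*y^2*z + 5*x^3*y + x*y^3 + 2*x*y*z^2 - x^2*z - y^2*z - 4*x*y + z
tr(a^-1 b^2 a^4 b^-1) = tr(a^-1 b^2 a^4) * tr(b) - tr(a^-1 b^2 a^4 b)   [inverse elimination on b] = -x^4*y^2*z + x^5*y + x^3*y^3 + x^3*y*z^2 + 2*x^2*y^2*z - 6*x^3*y - 2*x*y^3 - 2*x*y*z^2 + x^2*z + 7*x*y - z
apply: tr(b^2 a^4 b^-1 a^-2) = tr(a^-1 b^2 a^4 b^-1) * tr(a) - tr(a^-1 b^2 a^4 b^-1 a)   [inverse elimination on a] = -x^5*y^2*z + x^6*y + x^4*y^3 + x^4*y*z^2 + 2*x^3*y^2*z - 6*x^4*y - 2*x^2*y^3 - 2*x^2*y*z^2 + 8*x^2*y + x*z - y
apply: tr(a^-1 b^2 a^4 b^-1 a^-2) = tr(b^2 a^4 b^-1 a^-2) * tr(a) - tr(b^2 a^4 b^-1 a^-1)   [inverse elimination on a] = -x^6*y^2*z + x^7*y + x^5*y^3 + x^5*y*z^2 + 3*x^4*y^2*z - 7*x^5*y - 3*x^3*y^3 - 3*x^3*y*z^2 - 2*x^2*y^2*z + 14*x^3*y + 2*x*y^3 + 2*x*y*z^2 - 8*x*y + z
tr(a^-1 b^2 a^4 b^-1 a^-3) = tr(a^-1 b^2 a^4 b^-1 a^-2) * tr(a) - tr(a^-1 b^2 a^4 b^-1 a^-1)   [inverse elimination on a] = -x^7*y^2*z + x^8*y + x^6*y^3 + x^6*y*z^2 + 4*x^5*y^2*z - 8*x^6*y - 4*x^4*y^3 - 4*x^4*y*z^2 - 4*x^3*y^2*z + 20*x^4*y + 4*x^2*y^3 + 4*x^2*y*z^2 - 16*x^2*y + y
use: tr(b^-1 a^-5 b^2 a^4) = tr(a^-1 b^2 a^4 b^-1 a^-3) * tr(a) - tr(a^-1 b^2 a^4 b^-1 a^-2)   [inverse elimination on a] = -x^8*y^2*z + x^9*y + x^7*y^3 + x^7*y*z^2 + 5*x^6*y^2*z - 9*x^7*y - 5*x^5*y^3 - 5*x^5*y*z^2 - 7*x^4*y^2*z + 27*x^5*y + 7*x^3*y^3 + 7*x^3*y*z^2 + 2*x^2*y^2*z - 30*x^3*y - 2*x*y^3 - 2*x*y*z^2 + 9*x*y - z

-x^8*y^2*z + x^9*y + x^7*y^3 + x^7*y*z^2 + 5*x^6*y^2*z - 9*x^7*y - 5*x^5*y^3 - 5*x^5*y*z^2 - 7*x^4*y^2*z + 27*x^5*y + 7*x^3*y^3 + 7*x^3*y*z^2 + 2*x^2*y^2*z - 30*x^3*y - 2*x*y^3 - 2*x*y*z^2 + 9*x*y - z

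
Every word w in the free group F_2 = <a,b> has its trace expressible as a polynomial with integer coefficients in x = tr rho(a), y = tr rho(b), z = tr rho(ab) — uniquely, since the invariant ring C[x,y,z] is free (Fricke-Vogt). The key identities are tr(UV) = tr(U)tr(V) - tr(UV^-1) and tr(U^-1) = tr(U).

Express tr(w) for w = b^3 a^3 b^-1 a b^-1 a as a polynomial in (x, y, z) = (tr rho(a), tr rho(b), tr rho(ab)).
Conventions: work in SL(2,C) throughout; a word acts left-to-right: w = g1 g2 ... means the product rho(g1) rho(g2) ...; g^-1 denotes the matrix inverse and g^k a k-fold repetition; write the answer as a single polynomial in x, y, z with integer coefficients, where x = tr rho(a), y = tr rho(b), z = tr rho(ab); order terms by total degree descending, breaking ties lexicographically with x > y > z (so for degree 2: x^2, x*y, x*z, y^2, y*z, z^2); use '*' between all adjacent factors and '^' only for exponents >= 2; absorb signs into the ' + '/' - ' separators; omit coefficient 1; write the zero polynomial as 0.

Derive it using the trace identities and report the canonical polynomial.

x^4*y^4*z - x^5*y^3 - x^3*y^5 - 2*x^3*y^3*z^2 + x^4*y^2*z + x^2*y^2*z^3 + 5*x^3*y^3 + x^3*y*z^2 + x*y^5 + 2*x*y^3*z^2 - 7*x^2*y^2*z - x^2*z^3 - y^4*z - y^2*z^3 - 3*x*y^3 + 2*x^2*z + 5*y^2*z + z^3 - 2*x*y - 3*z

tr(a^2 b) = tr(a)*tr(b a) - tr(b) = x*z - y
so tr(a^2) = tr(a)*tr(a) - tr(1) = x^2 - 2
tr(b^2 a^2) = tr(b)*tr(a^2 b) - tr(a^2) = x*y*z - x^2 - y^2 + 2
tr(b^2 a) = tr(b)*tr(a b) - tr(a) = y*z - x
so tr(a^2 b^2 a) = tr(a)*tr(b^2 a^2) - tr(b^2 a) = x^2*y*z - x^3 - x*y^2 - y*z + 3*x
tr(a b^2 a^3) = tr(a)*tr(a^2 b^2 a) - tr(a^2 b^2) = x^3*y*z - x^4 - x^2*y^2 - 2*x*y*z + 4*x^2 + y^2 - 2
reduce: tr(b a^5 b) = tr(a)*tr(a b^2 a^3) - tr(a b^2 a^2) = x^4*y*z - x^5 - x^3*y^2 - 3*x^2*y*z + 5*x^3 + 2*x*y^2 + y*z - 5*x
tr(a b a^2) = tr(a)*tr(b a^2) - tr(b a) = x^2*z - x*y - z
so tr(a^3 b a) = tr(a)*tr(a b a^2) - tr(a b a) = x^3*z - x^2*y - 2*x*z + y
tr(b a^5) = tr(a)*tr(a^3 b a) - tr(a^3 b) = x^4*z - x^3*y - 3*x^2*z + 2*x*y + z
tr(a^2 b^3 a^3) = tr(b)*tr(b a^5 b) - tr(b a^5) = x^4*y^2*z - x^5*y - x^3*y^3 - x^4*z - 3*x^2*y^2*z + 6*x^3*y + 2*x*y^3 + 3*x^2*z + y^2*z - 7*x*y - z
reduce: tr(b a b a) = tr(a b)*tr(a b) - tr(1) = z^2 - 2
tr(b a b a^2) = tr(a)*tr(b a b a) - tr(b a b) = x*z^2 - y*z - x
so tr(a^3 b a b) = tr(a)*tr(b a b a^2) - tr(b a b a) = x^2*z^2 - x*y*z - x^2 - z^2 + 2
tr(a^3 b a b^2) = tr(b)*tr(a^3 b a b) - tr(a^3 b a) = x^2*y*z^2 - x^3*z - x*y^2*z - y*z^2 + 2*x*z + y
reduce: tr(b^3 a^3 b a) = tr(b)*tr(a^3 b a b^2) - tr(a^3 b a b) = x^2*y^2*z^2 - x^3*y*z - x*y^3*z - x^2*z^2 - y^2*z^2 + 3*x*y*z + x^2 + y^2 + z^2 - 2
tr(b^3 a) = tr(b)*tr(a b^2) - tr(a b) = y^2*z - x*y - z
reduce: tr(b^2) = tr(b)*tr(b) - tr(1) = y^2 - 2
so tr(b^3) = tr(b)*tr(b^2) - tr(b) = y^3 - 3*y
so tr(a b^3 a) = tr(a)*tr(b^3 a) - tr(b^3) = x*y^2*z - x^2*y - y^3 - x*z + 3*y
tr(a^3 b^3) = tr(a)*tr(a b^3 a) - tr(a b^3) = x^2*y^2*z - x^3*y - x*y^3 - x^2*z - y^2*z + 4*x*y + z
tr(b^3 a^3 b) = tr(b)*tr(a^3 b^3) - tr(a^3 b^2) = x^2*y^3*z - x^3*y^2 - x*y^4 - 2*x^2*y*z - y^3*z + x^3 + 5*x*y^2 + 2*y*z - 3*x
so tr(a^2 b^3 a^3 b) = tr(a)*tr(b^3 a^3 b a) - tr(b^3 a^3 b) = x^3*y^2*z^2 - x^4*y*z - 2*x^2*y^3*z + x^3*y^2 - x^3*z^2 + x*y^4 - x*y^2*z^2 + 5*x^2*y*z + y^3*z - 4*x*y^2 + x*z^2 - 2*y*z + x
reduce: tr(a b^3 a^3 b^-1 a) = tr(a^2 b^3 a^3)*tr(b) - tr(a^2 b^3 a^3 b) = x^4*y^3*z - x^5*y^2 - x^3*y^4 - x^3*y^2*z^2 - x^2*y^3*z + 5*x^3*y^2 + x^3*z^2 + x*y^4 + x*y^2*z^2 - 2*x^2*y*z - 3*x*y^2 - x*z^2 + y*z - x
reduce: tr(a^2 b a b^2) = tr(b)*tr(a^2 b a b) - tr(a^2 b a) = x*y*z^2 - x^2*z - y^2*z + z
tr(a^4 b a b^2) = tr(a)*tr(a^2 b a b^2 a) - tr(a^2 b a b^2) = x^3*y*z^2 - x^4*z - x^2*y^2*z - 2*x*y*z^2 + 3*x^2*z + y^2*z + x*y - z
tr(a^4 b a b) = tr(a)*tr(b a b a^3) - tr(b a b a^2) = x^3*z^2 - x^2*y*z - x^3 - 2*x*z^2 + y*z + 3*x
tr(a b a b^3 a^3) = tr(b)*tr(a^4 b a b^2) - tr(a^4 b a b) = x^3*y^2*z^2 - x^4*y*z - x^2*y^3*z - x^3*z^2 - 2*x*y^2*z^2 + 4*x^2*y*z + y^3*z + x^3 + x*y^2 + 2*x*z^2 - 2*y*z - 3*x
so tr(a b a b a b) = tr(b a b a)*tr(b a) - tr(a b) = z^3 - 3*z
tr(a b a b a b^2) = tr(b)*tr(a b a b a b) - tr(a b a b a) = y*z^3 - x*z^2 - 2*y*z + x
tr(b a b a b^3 a) = tr(b)*tr(a b a b a b^2) - tr(a b a b a b) = y^2*z^3 - x*y*z^2 - 2*y^2*z - z^3 + x*y + 3*z
reduce: tr(b a b a b) = tr(b)*tr(a b a b) - tr(a b a) = y*z^2 - x*z - y
tr(a b a b^3) = tr(b)*tr(b a b a b) - tr(b a b a) = y^2*z^2 - x*y*z - y^2 - z^2 + 2
tr(b a b a b^3) = tr(b)*tr(a b a b^3) - tr(a b a b^2) = y^3*z^2 - x*y^2*z - y^3 - 2*y*z^2 + x*z + 3*y
reduce: tr(b a b a b^3 a^2) = tr(a)*tr(b a b a b^3 a) - tr(b a b a b^3) = x*y^2*z^3 - x^2*y*z^2 - y^3*z^2 - x*y^2*z - x*z^3 + x^2*y + y^3 + 2*y*z^2 + 2*x*z - 3*y
tr(a b a b^3 a^3 b) = tr(a)*tr(b a b a b^3 a^2) - tr(b a b a b^3 a) = x^2*y^2*z^3 - x^3*y*z^2 - x*y^3*z^2 - x^2*y^2*z - x^2*z^3 - y^2*z^3 + x^3*y + x*y^3 + 3*x*y*z^2 + 2*x^2*z + 2*y^2*z + z^3 - 4*x*y - 3*z
reduce: tr(a b^3 a^3 b^-1 a b) = tr(a b a b^3 a^3)*tr(b) - tr(a b a b^3 a^3 b) = x^3*y^3*z^2 - x^4*y^2*z - x^2*y^4*z - x^2*y^2*z^3 - x*y^3*z^2 + 5*x^2*y^2*z + x^2*z^3 + y^4*z + y^2*z^3 - x*y*z^2 - 2*x^2*z - 4*y^2*z - z^3 + x*y + 3*z
tr(b^3 a^3 b^-1 a b^-1 a) = tr(a b^3 a^3 b^-1 a)*tr(b) - tr(a b^3 a^3 b^-1 a b) = x^4*y^4*z - x^5*y^3 - x^3*y^5 - 2*x^3*y^3*z^2 + x^4*y^2*z + x^2*y^2*z^3 + 5*x^3*y^3 + x^3*y*z^2 + x*y^5 + 2*x*y^3*z^2 - 7*x^2*y^2*z - x^2*z^3 - y^4*z - y^2*z^3 - 3*x*y^3 + 2*x^2*z + 5*y^2*z + z^3 - 2*x*y - 3*z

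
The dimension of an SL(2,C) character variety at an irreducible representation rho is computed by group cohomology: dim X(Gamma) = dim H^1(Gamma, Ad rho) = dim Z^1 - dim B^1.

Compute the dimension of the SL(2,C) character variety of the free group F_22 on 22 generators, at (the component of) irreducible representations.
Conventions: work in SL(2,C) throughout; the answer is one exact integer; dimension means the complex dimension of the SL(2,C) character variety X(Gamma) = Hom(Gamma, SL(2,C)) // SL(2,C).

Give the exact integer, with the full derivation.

63

Here Gamma is free of rank 22 — no relator constrains a cocycle.
A cocycle picks one sl_2 vector per generator freely, giving dim Z^1 = 3*22 = 66.
Irreducibility makes the coboundary map sl_2 -> Z^1 injective (trivial centralizer), so dim B^1 = 3.
dim H^1 = 66 - 3 = 63, which is dim X.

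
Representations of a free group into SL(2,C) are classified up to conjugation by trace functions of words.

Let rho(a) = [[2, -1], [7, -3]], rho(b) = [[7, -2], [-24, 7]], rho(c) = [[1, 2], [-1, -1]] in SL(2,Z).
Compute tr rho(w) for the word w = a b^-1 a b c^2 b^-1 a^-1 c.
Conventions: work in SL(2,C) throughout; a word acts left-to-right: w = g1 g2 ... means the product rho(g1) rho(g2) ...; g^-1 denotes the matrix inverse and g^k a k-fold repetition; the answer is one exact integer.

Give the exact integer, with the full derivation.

rho(a) = [[2, -1], [7, -3]]
... * rho(b^-1) = [[7, 2], [24, 7]]  ->  [[-10, -3], [-23, -7]]
... * rho(a) = [[2, -1], [7, -3]]  ->  [[-41, 19], [-95, 44]]
... * rho(b) = [[7, -2], [-24, 7]]  ->  [[-743, 215], [-1721, 498]]
... * rho(c) = [[1, 2], [-1, -1]]  ->  [[-958, -1701], [-2219, -3940]]
... * rho(c) = [[1, 2], [-1, -1]]  ->  [[743, -215], [1721, -498]]
... * rho(b^-1) = [[7, 2], [24, 7]]  ->  [[41, -19], [95, -44]]
... * rho(a^-1) = [[-3, 1], [-7, 2]]  ->  [[10, 3], [23, 7]]
... * rho(c) = [[1, 2], [-1, -1]]  ->  [[7, 17], [16, 39]]
tr = 7 + 39 = 46

46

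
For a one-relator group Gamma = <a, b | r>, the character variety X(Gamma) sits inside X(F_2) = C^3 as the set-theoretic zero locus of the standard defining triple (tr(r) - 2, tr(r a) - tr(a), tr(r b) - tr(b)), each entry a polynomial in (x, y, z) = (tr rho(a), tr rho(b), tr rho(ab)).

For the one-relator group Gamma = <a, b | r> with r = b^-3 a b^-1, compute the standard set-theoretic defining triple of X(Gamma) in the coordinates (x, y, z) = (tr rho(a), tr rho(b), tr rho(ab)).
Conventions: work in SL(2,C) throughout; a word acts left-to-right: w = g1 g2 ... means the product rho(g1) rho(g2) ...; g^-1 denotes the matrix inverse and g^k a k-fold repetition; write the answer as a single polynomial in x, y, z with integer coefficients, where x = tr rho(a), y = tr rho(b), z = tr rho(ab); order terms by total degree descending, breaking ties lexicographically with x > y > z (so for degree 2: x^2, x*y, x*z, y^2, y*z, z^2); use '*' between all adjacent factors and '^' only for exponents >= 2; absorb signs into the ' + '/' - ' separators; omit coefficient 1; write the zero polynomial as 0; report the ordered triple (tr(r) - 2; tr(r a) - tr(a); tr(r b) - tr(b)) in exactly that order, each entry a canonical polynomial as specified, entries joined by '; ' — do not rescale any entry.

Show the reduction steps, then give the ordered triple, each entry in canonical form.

x*y^4 - y^3*z - 3*x*y^2 + 2*y*z + x - 2; x^2*y^4 - 2*x*y^3*z - 2*x^2*y^2 + y^2*z^2 + 3*x*y*z - y^2 - z^2 - x + 2; x*y^3 - y^2*z - 2*x*y - y + z

trace(b^-1 a) = trace(a) * trace(b) - trace(a b) = x*y - z
trace(b^-1 a b^-1) = trace(b^-1 a) * trace(b) - trace(b^-1 a b) = x*y^2 - y*z - x
trace(b^-2 a b^-1) = trace(b^-1 a b^-1) * trace(b) - trace(b^-1 a) = x*y^3 - y^2*z - 2*x*y + z
and trace(b^-3 a b^-1) = trace(b^-2 a b^-1) * trace(b) - trace(b^-2 a) = x*y^4 - y^3*z - 3*x*y^2 + 2*y*z + x
next, trace(a^2) = trace(a) * trace(a) - trace(1) = x^2 - 2
trace(a^2 b) = trace(a) * trace(b a) - trace(b) = x*z - y
trace(a^2 b^-1) = trace(a^2) * trace(b) - trace(a^2 b) = x^2*y - x*z - y
next, trace(b^-1 a^2 b^-1) = trace(a^2 b^-1) * trace(b) - trace(a^2) = x^2*y^2 - x*y*z - x^2 - y^2 + 2
next, trace(a b^-3 a) = trace(b^-1 a^2 b^-1) * trace(b) - trace(b^-1 a^2) = x^2*y^3 - x*y^2*z - 2*x^2*y - y^3 + x*z + 3*y
next, trace(a b a b) = trace(a b) * trace(a b) - trace(1)   [split at repeated a] = z^2 - 2
trace(a b a b^-1) = trace(a b a) * trace(b) - trace(a b a b) = x*y*z - y^2 - z^2 + 2
and trace(a b a b^-2) = trace(a b a b^-1) * trace(b) - trace(a b a) = x*y^2*z - y^3 - y*z^2 - x*z + 3*y
trace(a b^-3 a b) = trace(a b a b^-2) * trace(b) - trace(a b a b^-1) = x*y^3*z - y^4 - y^2*z^2 - 2*x*y*z + 4*y^2 + z^2 - 2
trace(b^-3 a b^-1 a) = trace(a b^-3 a) * trace(b) - trace(a b^-3 a b) = x^2*y^4 - 2*x*y^3*z - 2*x^2*y^2 + y^2*z^2 + 3*x*y*z - y^2 - z^2 + 2
assemble the triple (trace(r) - 2; trace(r a) - x; trace(r b) - y)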